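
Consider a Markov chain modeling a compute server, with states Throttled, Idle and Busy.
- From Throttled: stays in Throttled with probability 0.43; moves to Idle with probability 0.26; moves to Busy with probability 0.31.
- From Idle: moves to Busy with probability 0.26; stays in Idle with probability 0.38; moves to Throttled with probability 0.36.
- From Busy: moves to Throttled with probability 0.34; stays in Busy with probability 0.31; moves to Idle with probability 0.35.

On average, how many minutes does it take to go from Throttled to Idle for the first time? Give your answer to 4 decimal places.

3.4734

Let t(s) be the expected number of minutes to first reach Idle from state s, with t(Idle) = 0. Conditioning on the first minute:
t(Throttled) = 1 + 0.43·t(Throttled) + 0.31·t(Busy)
t(Busy) = 1 + 0.34·t(Throttled) + 0.31·t(Busy)
Solving: t(Throttled) = 3.4734, t(Busy) = 3.1608.
Expected minutes from Throttled to Idle: 3.4734.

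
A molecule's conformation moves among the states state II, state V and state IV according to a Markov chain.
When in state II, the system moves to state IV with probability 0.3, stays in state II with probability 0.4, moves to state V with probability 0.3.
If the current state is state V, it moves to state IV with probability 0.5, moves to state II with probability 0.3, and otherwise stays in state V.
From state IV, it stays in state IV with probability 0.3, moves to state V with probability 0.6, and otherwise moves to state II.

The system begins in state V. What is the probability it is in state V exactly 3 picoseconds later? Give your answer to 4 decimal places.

0.3590

Propagate the distribution vector 3 picoseconds from state V.
After 0 picoseconds: (0.0000, 1.0000, 0.0000)
After 1 picosecond: (0.3000, 0.2000, 0.5000)
After 2 picoseconds: (0.2300, 0.4300, 0.3400)
After 3 picoseconds: (0.2550, 0.3590, 0.3860)
P(in state V after 3 picoseconds) = 0.3590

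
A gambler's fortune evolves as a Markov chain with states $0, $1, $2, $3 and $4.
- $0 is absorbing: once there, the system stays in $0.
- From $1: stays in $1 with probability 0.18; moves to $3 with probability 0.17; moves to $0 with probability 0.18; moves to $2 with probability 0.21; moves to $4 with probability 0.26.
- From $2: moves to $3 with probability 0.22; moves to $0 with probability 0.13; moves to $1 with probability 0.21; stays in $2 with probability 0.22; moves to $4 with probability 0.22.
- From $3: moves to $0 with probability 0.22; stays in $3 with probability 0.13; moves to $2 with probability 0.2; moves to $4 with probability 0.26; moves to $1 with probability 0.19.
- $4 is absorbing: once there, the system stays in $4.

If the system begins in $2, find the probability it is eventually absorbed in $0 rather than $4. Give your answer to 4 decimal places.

0.4003

Let h(s) be the probability of absorption at $0 starting from transient state s. Then h($0) = 1 and h($4) = 0. By first-step analysis:
h($1) = 0.18·1 + 0.18·h($1) + 0.21·h($2) + 0.17·h($3) + 0.26·0
h($2) = 0.13·1 + 0.21·h($1) + 0.22·h($2) + 0.22·h($3) + 0.22·0
h($3) = 0.22·1 + 0.19·h($1) + 0.2·h($2) + 0.13·h($3) + 0.26·0
Solving: h($1) = 0.4122, h($2) = 0.4003, h($3) = 0.4349.
Starting from $2, the probability is 0.4003.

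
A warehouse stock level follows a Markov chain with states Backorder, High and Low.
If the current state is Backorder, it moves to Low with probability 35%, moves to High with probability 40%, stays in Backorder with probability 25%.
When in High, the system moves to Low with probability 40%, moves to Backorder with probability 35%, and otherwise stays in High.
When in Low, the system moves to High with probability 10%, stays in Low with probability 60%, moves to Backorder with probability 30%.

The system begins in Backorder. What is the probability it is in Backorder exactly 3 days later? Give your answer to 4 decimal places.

0.2964

Propagate the distribution vector 3 days from Backorder.
After 0 days: (1.0000, 0.0000, 0.0000)
After 1 day: (0.2500, 0.4000, 0.3500)
After 2 days: (0.3075, 0.2350, 0.4575)
After 3 days: (0.2964, 0.2275, 0.4761)
P(in Backorder after 3 days) = 0.2964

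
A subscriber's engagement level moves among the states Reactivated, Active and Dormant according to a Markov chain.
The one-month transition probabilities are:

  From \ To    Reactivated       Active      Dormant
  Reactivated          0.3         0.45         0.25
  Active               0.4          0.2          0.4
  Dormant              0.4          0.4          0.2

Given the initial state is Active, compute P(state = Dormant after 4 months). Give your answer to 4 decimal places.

Propagate the distribution vector 4 months from Active.
After 0 months: (0.0000, 1.0000, 0.0000)
After 1 month: (0.4000, 0.2000, 0.4000)
After 2 months: (0.3600, 0.3800, 0.2600)
After 3 months: (0.3640, 0.3420, 0.2940)
After 4 months: (0.3636, 0.3498, 0.2866)
P(in Dormant after 4 months) = 0.2866

0.2866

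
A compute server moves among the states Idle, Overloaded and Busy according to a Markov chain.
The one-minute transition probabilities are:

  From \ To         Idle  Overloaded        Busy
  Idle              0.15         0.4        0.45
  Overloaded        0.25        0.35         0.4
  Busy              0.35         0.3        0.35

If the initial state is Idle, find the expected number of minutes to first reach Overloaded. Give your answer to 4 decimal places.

2.7848

Let t(s) be the expected number of minutes to first reach Overloaded from state s, with t(Overloaded) = 0. Conditioning on the first minute:
t(Idle) = 1 + 0.15·t(Idle) + 0.45·t(Busy)
t(Busy) = 1 + 0.35·t(Idle) + 0.35·t(Busy)
Solving: t(Idle) = 2.7848, t(Busy) = 3.0380.
Expected minutes from Idle to Overloaded: 2.7848.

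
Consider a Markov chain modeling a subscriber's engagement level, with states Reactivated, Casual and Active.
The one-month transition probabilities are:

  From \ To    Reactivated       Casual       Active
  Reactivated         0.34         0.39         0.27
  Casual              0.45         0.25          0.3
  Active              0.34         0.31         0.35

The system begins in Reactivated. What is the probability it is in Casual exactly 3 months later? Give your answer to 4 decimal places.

Propagate the distribution vector 3 months from Reactivated.
After 0 months: (1.0000, 0.0000, 0.0000)
After 1 month: (0.3400, 0.3900, 0.2700)
After 2 months: (0.3829, 0.3138, 0.3033)
After 3 months: (0.3745, 0.3218, 0.3037)
P(in Casual after 3 months) = 0.3218

0.3218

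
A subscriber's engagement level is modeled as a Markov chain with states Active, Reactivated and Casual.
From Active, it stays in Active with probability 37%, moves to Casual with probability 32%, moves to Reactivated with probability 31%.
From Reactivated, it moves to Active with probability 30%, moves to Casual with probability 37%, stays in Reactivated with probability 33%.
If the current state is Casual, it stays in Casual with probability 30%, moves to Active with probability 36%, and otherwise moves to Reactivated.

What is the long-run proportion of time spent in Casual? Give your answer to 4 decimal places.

0.3297

Let the stationary distribution be π with π = πP and π_1 + π_2 + π_3 = 1.
π_1 = 0.37·π_1 + 0.3·π_2 + 0.36·π_3
π_2 = 0.31·π_1 + 0.33·π_2 + 0.34·π_3
Solving with the normalization constraint gives π = (0.3439, 0.3264, 0.3297).
So the stationary probability of Casual is 0.3297.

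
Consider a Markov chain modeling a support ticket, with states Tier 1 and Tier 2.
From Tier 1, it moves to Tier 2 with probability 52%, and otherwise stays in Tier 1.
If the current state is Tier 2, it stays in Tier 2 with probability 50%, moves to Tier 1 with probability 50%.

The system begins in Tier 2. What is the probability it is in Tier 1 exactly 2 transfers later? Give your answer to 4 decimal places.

Sum over the intermediate state after 1 transfer:
P = P(Tier 2→Tier 1)·P(Tier 1→Tier 1) + P(Tier 2→Tier 2)·P(Tier 2→Tier 1)
  = 0.5×0.48 + 0.5×0.5
  = 0.2400 + 0.2500 = 0.4900

0.4900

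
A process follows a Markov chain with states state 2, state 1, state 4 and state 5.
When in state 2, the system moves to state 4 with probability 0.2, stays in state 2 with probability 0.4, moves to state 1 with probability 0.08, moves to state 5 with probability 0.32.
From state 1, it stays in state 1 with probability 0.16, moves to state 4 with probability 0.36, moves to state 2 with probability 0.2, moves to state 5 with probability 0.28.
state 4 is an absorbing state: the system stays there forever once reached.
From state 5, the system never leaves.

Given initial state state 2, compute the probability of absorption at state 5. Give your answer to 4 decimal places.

0.5967

Let h(s) be the probability of absorption at state 5 starting from transient state s. Then h(state 5) = 1 and h(state 4) = 0. By first-step analysis:
h(state 2) = 0.4·h(state 2) + 0.08·h(state 1) + 0.2·0 + 0.32·1
h(state 1) = 0.2·h(state 2) + 0.16·h(state 1) + 0.36·0 + 0.28·1
Solving: h(state 2) = 0.5967, h(state 1) = 0.4754.
Starting from state 2, the probability is 0.5967.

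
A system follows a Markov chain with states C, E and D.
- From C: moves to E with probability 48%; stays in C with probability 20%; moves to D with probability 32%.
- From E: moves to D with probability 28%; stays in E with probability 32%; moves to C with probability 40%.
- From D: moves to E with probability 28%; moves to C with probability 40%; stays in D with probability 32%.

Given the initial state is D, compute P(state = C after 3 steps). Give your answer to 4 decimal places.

0.3360

Propagate the distribution vector 3 steps from D.
After 0 steps: (0.0000, 0.0000, 1.0000)
After 1 step: (0.4000, 0.2800, 0.3200)
After 2 steps: (0.3200, 0.3712, 0.3088)
After 3 steps: (0.3360, 0.3588, 0.3052)
P(in C after 3 steps) = 0.3360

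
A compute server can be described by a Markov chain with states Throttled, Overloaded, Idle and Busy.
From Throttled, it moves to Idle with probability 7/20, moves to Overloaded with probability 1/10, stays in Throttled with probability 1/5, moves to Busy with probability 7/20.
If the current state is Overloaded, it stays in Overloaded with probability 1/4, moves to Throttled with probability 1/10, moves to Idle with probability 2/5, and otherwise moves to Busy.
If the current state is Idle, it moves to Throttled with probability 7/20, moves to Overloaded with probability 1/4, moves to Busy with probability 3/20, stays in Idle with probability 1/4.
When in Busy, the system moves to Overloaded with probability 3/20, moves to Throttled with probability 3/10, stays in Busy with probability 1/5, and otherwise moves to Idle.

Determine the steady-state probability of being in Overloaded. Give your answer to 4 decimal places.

Let the stationary distribution be π with π = πP and π_1 + π_2 + π_3 + π_4 = 1.
π_1 = 0.2·π_1 + 0.1·π_2 + 0.35·π_3 + 0.3·π_4
π_2 = 0.1·π_1 + 0.25·π_2 + 0.25·π_3 + 0.15·π_4
π_3 = 0.35·π_1 + 0.4·π_2 + 0.25·π_3 + 0.35·π_4
Solving with the normalization constraint gives π = (0.2532, 0.1889, 0.3268, 0.2311).
So the stationary probability of Overloaded is 0.1889.

0.1889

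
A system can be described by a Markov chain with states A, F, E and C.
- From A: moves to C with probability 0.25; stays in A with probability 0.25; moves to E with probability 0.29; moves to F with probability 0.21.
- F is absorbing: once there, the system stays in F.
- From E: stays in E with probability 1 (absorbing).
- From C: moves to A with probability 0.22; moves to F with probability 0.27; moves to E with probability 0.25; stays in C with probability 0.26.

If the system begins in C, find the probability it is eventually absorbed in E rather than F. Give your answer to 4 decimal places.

0.5026

Let h(s) be the probability of absorption at E starting from transient state s. Then h(E) = 1 and h(F) = 0. By first-step analysis:
h(A) = 0.25·h(A) + 0.21·0 + 0.29·1 + 0.25·h(C)
h(C) = 0.22·h(A) + 0.27·0 + 0.25·1 + 0.26·h(C)
Solving: h(A) = 0.5542, h(C) = 0.5026.
Starting from C, the probability is 0.5026.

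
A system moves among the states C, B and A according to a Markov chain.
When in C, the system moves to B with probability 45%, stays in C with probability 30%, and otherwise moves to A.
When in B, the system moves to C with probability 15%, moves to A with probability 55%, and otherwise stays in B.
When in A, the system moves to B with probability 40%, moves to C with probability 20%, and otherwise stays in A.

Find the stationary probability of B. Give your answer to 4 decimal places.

0.3728

Let the stationary distribution be π with π = πP and π_1 + π_2 + π_3 = 1.
π_1 = 0.3·π_1 + 0.15·π_2 + 0.2·π_3
π_2 = 0.45·π_1 + 0.3·π_2 + 0.4·π_3
Solving with the normalization constraint gives π = (0.2015, 0.3728, 0.4257).
So the stationary probability of B is 0.3728.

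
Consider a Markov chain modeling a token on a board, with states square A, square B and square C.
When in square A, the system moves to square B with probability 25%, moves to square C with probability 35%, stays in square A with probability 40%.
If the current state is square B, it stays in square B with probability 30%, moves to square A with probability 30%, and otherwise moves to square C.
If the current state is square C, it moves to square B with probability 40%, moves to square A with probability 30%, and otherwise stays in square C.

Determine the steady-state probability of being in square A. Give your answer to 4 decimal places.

Let the stationary distribution be π with π = πP and π_1 + π_2 + π_3 = 1.
π_1 = 0.4·π_1 + 0.3·π_2 + 0.3·π_3
π_2 = 0.25·π_1 + 0.3·π_2 + 0.4·π_3
Solving with the normalization constraint gives π = (0.3333, 0.3182, 0.3485).
So the stationary probability of square A is 0.3333.

0.3333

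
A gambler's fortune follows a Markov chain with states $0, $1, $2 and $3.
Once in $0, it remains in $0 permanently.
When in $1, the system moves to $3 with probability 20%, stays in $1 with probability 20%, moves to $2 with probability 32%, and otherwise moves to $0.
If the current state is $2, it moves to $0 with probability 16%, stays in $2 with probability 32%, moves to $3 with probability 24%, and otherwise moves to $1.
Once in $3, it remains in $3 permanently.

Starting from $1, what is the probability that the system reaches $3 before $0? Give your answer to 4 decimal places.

0.4683

Let h(s) be the probability of absorption at $3 starting from transient state s. Then h($3) = 1 and h($0) = 0. By first-step analysis:
h($1) = 0.28·0 + 0.2·h($1) + 0.32·h($2) + 0.2·1
h($2) = 0.16·0 + 0.28·h($1) + 0.32·h($2) + 0.24·1
Solving: h($1) = 0.4683, h($2) = 0.5458.
Starting from $1, the probability is 0.4683.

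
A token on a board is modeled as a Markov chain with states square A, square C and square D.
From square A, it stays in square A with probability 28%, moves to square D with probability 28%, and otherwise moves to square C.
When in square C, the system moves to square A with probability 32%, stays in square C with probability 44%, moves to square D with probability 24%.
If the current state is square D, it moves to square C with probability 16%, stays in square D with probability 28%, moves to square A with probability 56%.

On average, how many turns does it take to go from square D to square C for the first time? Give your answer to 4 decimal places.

3.5398

Let t(s) be the expected number of turns to first reach square C from state s, with t(square C) = 0. Conditioning on the first turn:
t(square A) = 1 + 0.28·t(square A) + 0.28·t(square D)
t(square D) = 1 + 0.56·t(square A) + 0.28·t(square D)
Solving: t(square A) = 2.7655, t(square D) = 3.5398.
Expected turns from square D to square C: 3.5398.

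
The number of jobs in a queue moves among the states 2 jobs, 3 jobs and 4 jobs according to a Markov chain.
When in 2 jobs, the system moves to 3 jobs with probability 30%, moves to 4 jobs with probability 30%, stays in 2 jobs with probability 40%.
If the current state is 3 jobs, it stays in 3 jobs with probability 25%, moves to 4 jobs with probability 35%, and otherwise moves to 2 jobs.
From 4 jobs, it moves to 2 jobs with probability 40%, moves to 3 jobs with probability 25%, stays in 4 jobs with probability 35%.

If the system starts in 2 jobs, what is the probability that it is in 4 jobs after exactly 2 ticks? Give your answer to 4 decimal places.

Sum over the intermediate state after 1 tick:
P = P(2 jobs→2 jobs)·P(2 jobs→4 jobs) + P(2 jobs→3 jobs)·P(3 jobs→4 jobs) + P(2 jobs→4 jobs)·P(4 jobs→4 jobs)
  = 0.4×0.3 + 0.3×0.35 + 0.3×0.35
  = 0.1200 + 0.1050 + 0.1050 = 0.3300

0.3300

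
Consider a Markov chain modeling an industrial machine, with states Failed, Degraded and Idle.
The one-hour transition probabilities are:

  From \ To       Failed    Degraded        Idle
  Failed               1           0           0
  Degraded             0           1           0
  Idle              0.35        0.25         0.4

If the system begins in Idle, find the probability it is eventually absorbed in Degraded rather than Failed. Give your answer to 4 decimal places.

0.4167

Let h(s) be the probability of absorption at Degraded starting from transient state s. Then h(Degraded) = 1 and h(Failed) = 0. By first-step analysis:
h(Idle) = 0.35·0 + 0.25·1 + 0.4·h(Idle)
Solving: h(Idle) = 0.4167.
Starting from Idle, the probability is 0.4167.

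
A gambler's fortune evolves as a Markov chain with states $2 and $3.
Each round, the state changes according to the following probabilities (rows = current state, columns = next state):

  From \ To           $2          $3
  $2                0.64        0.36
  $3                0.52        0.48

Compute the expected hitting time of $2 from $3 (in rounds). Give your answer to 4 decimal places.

1.9231

Let t(s) be the expected number of rounds to first reach $2 from state s, with t($2) = 0. Conditioning on the first round:
t($3) = 1 + 0.48·t($3)
Solving: t($3) = 1.9231.
Expected rounds from $3 to $2: 1.9231.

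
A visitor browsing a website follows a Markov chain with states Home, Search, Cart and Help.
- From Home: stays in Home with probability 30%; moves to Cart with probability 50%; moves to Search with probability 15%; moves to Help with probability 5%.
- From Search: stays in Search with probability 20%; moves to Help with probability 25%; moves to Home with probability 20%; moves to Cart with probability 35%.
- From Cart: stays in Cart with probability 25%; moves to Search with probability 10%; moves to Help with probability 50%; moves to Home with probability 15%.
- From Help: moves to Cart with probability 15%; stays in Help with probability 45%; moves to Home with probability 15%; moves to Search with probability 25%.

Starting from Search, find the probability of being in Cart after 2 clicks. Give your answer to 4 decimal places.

0.2950

Propagate the distribution vector 2 clicks from Search.
After 0 clicks: (0.0000, 1.0000, 0.0000, 0.0000)
After 1 click: (0.2000, 0.2000, 0.3500, 0.2500)
After 2 clicks: (0.1900, 0.1675, 0.2950, 0.3475)
P(in Cart after 2 clicks) = 0.2950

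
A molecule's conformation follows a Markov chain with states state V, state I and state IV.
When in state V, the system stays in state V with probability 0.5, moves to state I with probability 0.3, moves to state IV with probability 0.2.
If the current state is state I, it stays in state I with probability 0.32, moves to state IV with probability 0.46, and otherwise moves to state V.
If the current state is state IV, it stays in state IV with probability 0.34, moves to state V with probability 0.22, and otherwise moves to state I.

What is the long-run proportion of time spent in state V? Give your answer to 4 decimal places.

0.3056

Let the stationary distribution be π with π = πP and π_1 + π_2 + π_3 = 1.
π_1 = 0.5·π_1 + 0.22·π_2 + 0.22·π_3
π_2 = 0.3·π_1 + 0.32·π_2 + 0.44·π_3
Solving with the normalization constraint gives π = (0.3056, 0.3547, 0.3398).
So the stationary probability of state V is 0.3056.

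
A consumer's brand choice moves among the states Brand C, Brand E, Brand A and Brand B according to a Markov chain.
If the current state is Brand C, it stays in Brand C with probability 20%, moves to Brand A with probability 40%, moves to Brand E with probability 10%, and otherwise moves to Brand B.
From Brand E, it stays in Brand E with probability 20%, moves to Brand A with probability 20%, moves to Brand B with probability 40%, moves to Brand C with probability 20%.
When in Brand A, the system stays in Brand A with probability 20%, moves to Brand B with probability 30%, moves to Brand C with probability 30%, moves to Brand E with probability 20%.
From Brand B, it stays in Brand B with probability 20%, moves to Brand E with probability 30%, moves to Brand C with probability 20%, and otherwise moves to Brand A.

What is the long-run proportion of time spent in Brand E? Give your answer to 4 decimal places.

Let the stationary distribution be π with π = πP and π_1 + π_2 + π_3 + π_4 = 1.
π_1 = 0.2·π_1 + 0.2·π_2 + 0.3·π_3 + 0.2·π_4
π_2 = 0.1·π_1 + 0.2·π_2 + 0.2·π_3 + 0.3·π_4
π_3 = 0.4·π_1 + 0.2·π_2 + 0.2·π_3 + 0.3·π_4
Solving with the normalization constraint gives π = (0.2275, 0.2064, 0.2746, 0.2915).
So the stationary probability of Brand E is 0.2064.

0.2064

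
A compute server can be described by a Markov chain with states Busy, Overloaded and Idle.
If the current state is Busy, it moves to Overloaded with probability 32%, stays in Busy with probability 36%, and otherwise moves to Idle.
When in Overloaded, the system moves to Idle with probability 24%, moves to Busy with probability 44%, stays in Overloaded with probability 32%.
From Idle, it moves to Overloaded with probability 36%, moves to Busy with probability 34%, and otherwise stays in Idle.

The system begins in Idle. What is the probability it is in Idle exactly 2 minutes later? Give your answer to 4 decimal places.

0.2852

Sum over the intermediate state after 1 minute:
P = P(Idle→Busy)·P(Busy→Idle) + P(Idle→Overloaded)·P(Overloaded→Idle) + P(Idle→Idle)·P(Idle→Idle)
  = 0.34×0.32 + 0.36×0.24 + 0.3×0.3
  = 0.1088 + 0.0864 + 0.0900 = 0.2852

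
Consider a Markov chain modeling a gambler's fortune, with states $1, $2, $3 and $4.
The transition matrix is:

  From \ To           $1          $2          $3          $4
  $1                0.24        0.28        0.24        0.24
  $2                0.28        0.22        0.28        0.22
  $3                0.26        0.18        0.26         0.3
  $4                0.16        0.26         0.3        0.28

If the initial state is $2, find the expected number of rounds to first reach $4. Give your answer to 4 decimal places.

Let t(s) be the expected number of rounds to first reach $4 from state s, with t($4) = 0. Conditioning on the first round:
t($1) = 1 + 0.24·t($1) + 0.28·t($2) + 0.24·t($3)
t($2) = 1 + 0.28·t($1) + 0.22·t($2) + 0.28·t($3)
t($3) = 1 + 0.26·t($1) + 0.18·t($2) + 0.26·t($3)
Solving: t($1) = 3.9923, t($2) = 4.0582, t($3) = 3.7412.
Expected rounds from $2 to $4: 4.0582.

4.0582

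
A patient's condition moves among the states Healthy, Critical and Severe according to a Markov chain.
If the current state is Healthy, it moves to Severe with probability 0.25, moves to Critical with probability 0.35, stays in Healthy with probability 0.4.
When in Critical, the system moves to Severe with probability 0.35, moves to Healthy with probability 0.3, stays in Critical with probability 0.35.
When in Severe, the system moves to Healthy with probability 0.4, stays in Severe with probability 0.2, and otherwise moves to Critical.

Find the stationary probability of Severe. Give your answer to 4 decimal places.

Let the stationary distribution be π with π = πP and π_1 + π_2 + π_3 = 1.
π_1 = 0.4·π_1 + 0.3·π_2 + 0.4·π_3
π_2 = 0.35·π_1 + 0.35·π_2 + 0.4·π_3
Solving with the normalization constraint gives π = (0.3636, 0.3636, 0.2727).
So the stationary probability of Severe is 0.2727.

0.2727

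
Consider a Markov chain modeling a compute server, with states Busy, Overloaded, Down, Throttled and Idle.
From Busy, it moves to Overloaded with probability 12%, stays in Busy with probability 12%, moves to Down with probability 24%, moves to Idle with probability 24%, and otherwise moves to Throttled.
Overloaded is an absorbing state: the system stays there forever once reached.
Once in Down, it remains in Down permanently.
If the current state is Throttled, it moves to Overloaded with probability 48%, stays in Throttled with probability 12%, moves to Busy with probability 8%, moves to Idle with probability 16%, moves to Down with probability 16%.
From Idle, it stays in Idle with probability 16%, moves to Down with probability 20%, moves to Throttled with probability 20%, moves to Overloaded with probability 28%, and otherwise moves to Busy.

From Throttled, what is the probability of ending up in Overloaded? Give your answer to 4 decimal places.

Let h(s) be the probability of absorption at Overloaded starting from transient state s. Then h(Overloaded) = 1 and h(Down) = 0. By first-step analysis:
h(Busy) = 0.12·h(Busy) + 0.12·1 + 0.24·0 + 0.28·h(Throttled) + 0.24·h(Idle)
h(Throttled) = 0.08·h(Busy) + 0.48·1 + 0.16·0 + 0.12·h(Throttled) + 0.16·h(Idle)
h(Idle) = 0.16·h(Busy) + 0.28·1 + 0.2·0 + 0.2·h(Throttled) + 0.16·h(Idle)
Solving: h(Busy) = 0.5235, h(Throttled) = 0.7022, h(Idle) = 0.6002.
Starting from Throttled, the probability is 0.7022.

0.7022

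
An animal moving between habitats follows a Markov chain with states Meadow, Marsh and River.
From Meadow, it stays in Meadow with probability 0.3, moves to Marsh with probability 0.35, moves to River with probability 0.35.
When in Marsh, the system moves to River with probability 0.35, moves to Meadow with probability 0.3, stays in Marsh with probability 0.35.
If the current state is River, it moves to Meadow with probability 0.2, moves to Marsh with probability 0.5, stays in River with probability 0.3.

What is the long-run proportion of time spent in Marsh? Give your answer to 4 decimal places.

0.4000

Let the stationary distribution be π with π = πP and π_1 + π_2 + π_3 = 1.
π_1 = 0.3·π_1 + 0.3·π_2 + 0.2·π_3
π_2 = 0.35·π_1 + 0.35·π_2 + 0.5·π_3
Solving with the normalization constraint gives π = (0.2667, 0.4000, 0.3333).
So the stationary probability of Marsh is 0.4000.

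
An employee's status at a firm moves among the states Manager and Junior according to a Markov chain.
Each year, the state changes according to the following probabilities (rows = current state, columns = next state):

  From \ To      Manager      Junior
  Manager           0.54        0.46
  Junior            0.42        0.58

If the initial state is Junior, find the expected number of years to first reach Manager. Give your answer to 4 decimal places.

Let t(s) be the expected number of years to first reach Manager from state s, with t(Manager) = 0. Conditioning on the first year:
t(Junior) = 1 + 0.58·t(Junior)
Solving: t(Junior) = 2.3810.
Expected years from Junior to Manager: 2.3810.

2.3810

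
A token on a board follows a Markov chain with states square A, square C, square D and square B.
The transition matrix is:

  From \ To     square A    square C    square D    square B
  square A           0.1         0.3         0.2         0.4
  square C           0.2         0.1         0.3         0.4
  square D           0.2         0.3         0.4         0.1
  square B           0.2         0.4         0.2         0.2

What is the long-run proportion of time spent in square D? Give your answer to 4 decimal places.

Let the stationary distribution be π with π = πP and π_1 + π_2 + π_3 + π_4 = 1.
π_1 = 0.1·π_1 + 0.2·π_2 + 0.2·π_3 + 0.2·π_4
π_2 = 0.3·π_1 + 0.1·π_2 + 0.3·π_3 + 0.4·π_4
π_3 = 0.2·π_1 + 0.3·π_2 + 0.4·π_3 + 0.2·π_4
Solving with the normalization constraint gives π = (0.1818, 0.2719, 0.2840, 0.2623).
So the stationary probability of square D is 0.2840.

0.2840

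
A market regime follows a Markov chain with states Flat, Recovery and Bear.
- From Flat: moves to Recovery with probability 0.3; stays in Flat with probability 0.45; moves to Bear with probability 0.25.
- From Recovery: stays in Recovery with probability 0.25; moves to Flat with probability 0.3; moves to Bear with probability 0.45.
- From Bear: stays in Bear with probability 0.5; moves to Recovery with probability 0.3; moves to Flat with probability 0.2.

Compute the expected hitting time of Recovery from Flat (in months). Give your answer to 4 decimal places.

3.3333

Let t(s) be the expected number of months to first reach Recovery from state s, with t(Recovery) = 0. Conditioning on the first month:
t(Flat) = 1 + 0.45·t(Flat) + 0.25·t(Bear)
t(Bear) = 1 + 0.2·t(Flat) + 0.5·t(Bear)
Solving: t(Flat) = 3.3333, t(Bear) = 3.3333.
Expected months from Flat to Recovery: 3.3333.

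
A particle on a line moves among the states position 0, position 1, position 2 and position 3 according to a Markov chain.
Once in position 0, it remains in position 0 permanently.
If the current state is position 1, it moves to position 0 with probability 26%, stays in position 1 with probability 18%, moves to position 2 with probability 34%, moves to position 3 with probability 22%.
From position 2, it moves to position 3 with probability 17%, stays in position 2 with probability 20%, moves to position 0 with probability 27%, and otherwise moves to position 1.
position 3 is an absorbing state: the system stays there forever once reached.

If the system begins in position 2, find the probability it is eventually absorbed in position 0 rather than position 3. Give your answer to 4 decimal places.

0.5903

Let h(s) be the probability of absorption at position 0 starting from transient state s. Then h(position 0) = 1 and h(position 3) = 0. By first-step analysis:
h(position 1) = 0.26·1 + 0.18·h(position 1) + 0.34·h(position 2) + 0.22·0
h(position 2) = 0.27·1 + 0.36·h(position 1) + 0.2·h(position 2) + 0.17·0
Solving: h(position 1) = 0.5618, h(position 2) = 0.5903.
Starting from position 2, the probability is 0.5903.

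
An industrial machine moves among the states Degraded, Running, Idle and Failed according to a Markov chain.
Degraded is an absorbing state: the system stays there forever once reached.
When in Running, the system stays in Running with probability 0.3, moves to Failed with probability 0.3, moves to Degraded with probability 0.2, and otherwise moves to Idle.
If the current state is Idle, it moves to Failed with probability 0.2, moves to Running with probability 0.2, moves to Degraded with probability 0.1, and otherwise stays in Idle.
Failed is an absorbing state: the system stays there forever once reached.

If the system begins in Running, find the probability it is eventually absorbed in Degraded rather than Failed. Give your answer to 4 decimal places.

Let h(s) be the probability of absorption at Degraded starting from transient state s. Then h(Degraded) = 1 and h(Failed) = 0. By first-step analysis:
h(Running) = 0.2·1 + 0.3·h(Running) + 0.2·h(Idle) + 0.3·0
h(Idle) = 0.1·1 + 0.2·h(Running) + 0.5·h(Idle) + 0.2·0
Solving: h(Running) = 0.3871, h(Idle) = 0.3548.
Starting from Running, the probability is 0.3871.

0.3871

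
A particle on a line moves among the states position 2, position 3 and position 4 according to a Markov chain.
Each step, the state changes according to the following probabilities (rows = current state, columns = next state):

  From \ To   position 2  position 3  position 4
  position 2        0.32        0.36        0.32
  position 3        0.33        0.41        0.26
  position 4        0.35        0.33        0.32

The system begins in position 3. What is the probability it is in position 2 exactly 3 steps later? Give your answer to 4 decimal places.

Propagate the distribution vector 3 steps from position 3.
After 0 steps: (0.0000, 1.0000, 0.0000)
After 1 step: (0.3300, 0.4100, 0.2600)
After 2 steps: (0.3319, 0.3727, 0.2954)
After 3 steps: (0.3326, 0.3698, 0.2976)
P(in position 2 after 3 steps) = 0.3326

0.3326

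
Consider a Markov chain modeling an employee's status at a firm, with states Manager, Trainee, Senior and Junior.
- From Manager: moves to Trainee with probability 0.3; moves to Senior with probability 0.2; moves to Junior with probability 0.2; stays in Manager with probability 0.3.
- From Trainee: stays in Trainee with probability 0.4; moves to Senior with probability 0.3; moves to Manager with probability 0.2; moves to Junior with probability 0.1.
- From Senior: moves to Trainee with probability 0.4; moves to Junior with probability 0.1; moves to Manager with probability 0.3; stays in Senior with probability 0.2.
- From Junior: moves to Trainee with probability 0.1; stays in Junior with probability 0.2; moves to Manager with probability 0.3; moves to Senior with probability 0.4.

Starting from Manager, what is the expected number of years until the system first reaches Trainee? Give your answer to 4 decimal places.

Let t(s) be the expected number of years to first reach Trainee from state s, with t(Trainee) = 0. Conditioning on the first year:
t(Manager) = 1 + 0.3·t(Manager) + 0.2·t(Senior) + 0.2·t(Junior)
t(Senior) = 1 + 0.3·t(Manager) + 0.2·t(Senior) + 0.1·t(Junior)
t(Junior) = 1 + 0.3·t(Manager) + 0.4·t(Senior) + 0.2·t(Junior)
Solving: t(Manager) = 3.4694, t(Senior) = 3.0612, t(Junior) = 4.0816.
Expected years from Manager to Trainee: 3.4694.

3.4694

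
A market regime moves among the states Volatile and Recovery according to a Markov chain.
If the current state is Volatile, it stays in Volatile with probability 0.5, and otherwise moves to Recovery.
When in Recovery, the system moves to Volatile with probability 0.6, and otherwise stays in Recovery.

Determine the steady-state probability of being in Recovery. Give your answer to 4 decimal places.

0.4545

Let the stationary distribution be π with π = πP and π_1 + π_2 = 1.
π_1 = 0.5·π_1 + 0.6·π_2
Solving with the normalization constraint gives π = (0.5455, 0.4545).
So the stationary probability of Recovery is 0.4545.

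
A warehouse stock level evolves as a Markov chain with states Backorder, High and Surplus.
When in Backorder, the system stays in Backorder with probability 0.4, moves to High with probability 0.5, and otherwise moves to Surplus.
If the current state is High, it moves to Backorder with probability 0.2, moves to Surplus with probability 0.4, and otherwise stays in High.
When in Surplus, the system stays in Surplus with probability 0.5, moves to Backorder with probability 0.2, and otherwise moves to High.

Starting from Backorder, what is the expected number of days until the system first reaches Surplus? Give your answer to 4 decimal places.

4.2308

Let t(s) be the expected number of days to first reach Surplus from state s, with t(Surplus) = 0. Conditioning on the first day:
t(Backorder) = 1 + 0.4·t(Backorder) + 0.5·t(High)
t(High) = 1 + 0.2·t(Backorder) + 0.4·t(High)
Solving: t(Backorder) = 4.2308, t(High) = 3.0769.
Expected days from Backorder to Surplus: 4.2308.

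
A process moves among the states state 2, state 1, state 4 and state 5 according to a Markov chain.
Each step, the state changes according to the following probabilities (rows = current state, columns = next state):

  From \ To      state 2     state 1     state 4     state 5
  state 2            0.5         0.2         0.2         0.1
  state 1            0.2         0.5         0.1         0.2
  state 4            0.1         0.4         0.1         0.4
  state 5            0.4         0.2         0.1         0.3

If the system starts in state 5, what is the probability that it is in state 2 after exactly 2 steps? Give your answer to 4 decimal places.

Propagate the distribution vector 2 steps from state 5.
After 0 steps: (0.0000, 0.0000, 0.0000, 1.0000)
After 1 step: (0.4000, 0.2000, 0.1000, 0.3000)
After 2 steps: (0.3700, 0.2800, 0.1400, 0.2100)
P(in state 2 after 2 steps) = 0.3700

0.3700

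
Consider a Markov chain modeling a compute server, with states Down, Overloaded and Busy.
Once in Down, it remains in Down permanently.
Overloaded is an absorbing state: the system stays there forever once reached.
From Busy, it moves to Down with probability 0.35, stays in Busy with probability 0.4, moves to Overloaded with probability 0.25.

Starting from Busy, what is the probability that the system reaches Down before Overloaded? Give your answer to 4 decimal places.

Let h(s) be the probability of absorption at Down starting from transient state s. Then h(Down) = 1 and h(Overloaded) = 0. By first-step analysis:
h(Busy) = 0.35·1 + 0.25·0 + 0.4·h(Busy)
Solving: h(Busy) = 0.5833.
Starting from Busy, the probability is 0.5833.

0.5833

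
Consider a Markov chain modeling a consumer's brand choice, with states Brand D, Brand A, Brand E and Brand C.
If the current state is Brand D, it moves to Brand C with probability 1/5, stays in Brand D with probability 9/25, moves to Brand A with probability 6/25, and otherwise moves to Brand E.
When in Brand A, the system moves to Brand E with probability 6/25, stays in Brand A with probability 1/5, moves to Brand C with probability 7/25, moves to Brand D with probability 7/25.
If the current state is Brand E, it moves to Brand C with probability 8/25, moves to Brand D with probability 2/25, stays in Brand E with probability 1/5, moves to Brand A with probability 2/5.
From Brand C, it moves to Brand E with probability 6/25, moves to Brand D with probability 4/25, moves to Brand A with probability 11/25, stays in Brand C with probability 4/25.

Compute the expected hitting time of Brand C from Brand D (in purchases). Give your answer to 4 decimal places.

4.0598

Let t(s) be the expected number of purchases to first reach Brand C from state s, with t(Brand C) = 0. Conditioning on the first purchase:
t(Brand D) = 1 + 0.36·t(Brand D) + 0.24·t(Brand A) + 0.2·t(Brand E)
t(Brand A) = 1 + 0.28·t(Brand D) + 0.2·t(Brand A) + 0.24·t(Brand E)
t(Brand E) = 1 + 0.08·t(Brand D) + 0.4·t(Brand A) + 0.2·t(Brand E)
Solving: t(Brand D) = 4.0598, t(Brand A) = 3.7267, t(Brand E) = 3.5194.
Expected purchases from Brand D to Brand C: 4.0598.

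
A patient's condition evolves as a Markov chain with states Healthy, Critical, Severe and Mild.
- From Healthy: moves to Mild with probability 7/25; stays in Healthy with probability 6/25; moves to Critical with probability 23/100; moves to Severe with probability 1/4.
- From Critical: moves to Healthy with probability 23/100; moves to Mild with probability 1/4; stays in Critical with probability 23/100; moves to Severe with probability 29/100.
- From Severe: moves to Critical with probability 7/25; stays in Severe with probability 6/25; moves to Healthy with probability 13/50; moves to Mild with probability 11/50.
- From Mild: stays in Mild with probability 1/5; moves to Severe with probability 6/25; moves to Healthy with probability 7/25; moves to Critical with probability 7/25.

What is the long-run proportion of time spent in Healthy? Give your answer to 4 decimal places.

Let the stationary distribution be π with π = πP and π_1 + π_2 + π_3 + π_4 = 1.
π_1 = 0.24·π_1 + 0.23·π_2 + 0.26·π_3 + 0.28·π_4
π_2 = 0.23·π_1 + 0.23·π_2 + 0.28·π_3 + 0.28·π_4
π_3 = 0.25·π_1 + 0.29·π_2 + 0.24·π_3 + 0.24·π_4
Solving with the normalization constraint gives π = (0.2521, 0.2547, 0.2553, 0.2380).
So the stationary probability of Healthy is 0.2521.

0.2521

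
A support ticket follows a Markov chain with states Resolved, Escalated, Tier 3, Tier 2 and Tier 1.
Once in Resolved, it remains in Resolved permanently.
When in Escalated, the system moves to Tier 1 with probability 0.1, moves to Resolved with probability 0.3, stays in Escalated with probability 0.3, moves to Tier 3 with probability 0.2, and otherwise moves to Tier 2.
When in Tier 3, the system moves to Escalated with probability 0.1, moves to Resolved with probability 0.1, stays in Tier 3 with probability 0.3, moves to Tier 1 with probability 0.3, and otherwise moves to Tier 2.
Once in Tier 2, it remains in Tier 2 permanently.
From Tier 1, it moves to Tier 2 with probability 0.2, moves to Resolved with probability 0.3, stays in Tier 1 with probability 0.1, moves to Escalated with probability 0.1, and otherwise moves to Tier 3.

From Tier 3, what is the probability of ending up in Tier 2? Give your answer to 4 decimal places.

Let h(s) be the probability of absorption at Tier 2 starting from transient state s. Then h(Tier 2) = 1 and h(Resolved) = 0. By first-step analysis:
h(Escalated) = 0.3·0 + 0.3·h(Escalated) + 0.2·h(Tier 3) + 0.1·1 + 0.1·h(Tier 1)
h(Tier 3) = 0.1·0 + 0.1·h(Escalated) + 0.3·h(Tier 3) + 0.2·1 + 0.3·h(Tier 1)
h(Tier 1) = 0.3·0 + 0.1·h(Escalated) + 0.3·h(Tier 3) + 0.2·1 + 0.1·h(Tier 1)
Solving: h(Escalated) = 0.3547, h(Tier 3) = 0.5233, h(Tier 1) = 0.4360.
Starting from Tier 3, the probability is 0.5233.

0.5233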